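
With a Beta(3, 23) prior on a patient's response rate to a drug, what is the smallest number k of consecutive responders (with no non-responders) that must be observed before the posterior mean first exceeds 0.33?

After k responders and 0 non-responders the posterior is Beta(3+k, 23), with mean (3+k)/(3+23+k).
Set (3+k)/(26+k) > 0.33 and solve: k > (0.33·26 − 3)/(1 − 0.33) = 8.328.
The smallest integer exceeding 8.328 is 9.

k = 9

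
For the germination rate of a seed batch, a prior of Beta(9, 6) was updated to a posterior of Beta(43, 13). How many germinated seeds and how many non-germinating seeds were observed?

34 germinated seeds and 7 non-germinating seeds

Beta is conjugate to the binomial likelihood: posterior = Beta(a+s, b+f).
So s = 43 − 9 = 34 and f = 13 − 6 = 7.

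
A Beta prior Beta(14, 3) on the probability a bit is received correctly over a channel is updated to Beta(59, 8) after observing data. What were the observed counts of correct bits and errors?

45 correct bits and 5 errors

A Beta(a, b) prior with s successes and f failures in binomial data gives a Beta(a+s, b+f) posterior.
Match parameters: s=59−14=45, f=8−3=5.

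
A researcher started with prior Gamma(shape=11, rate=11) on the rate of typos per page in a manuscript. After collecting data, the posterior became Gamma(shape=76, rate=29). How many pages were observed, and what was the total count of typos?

n = 18 pages with total 65 typos

A Gamma(α, β) prior (rate parametrization) on a Poisson rate with n observations summing to S gives posterior Gamma(α+S, β+n).
Matching: Σxᵢ = 76 − 11 = 65 and n = 29 − 11 = 18.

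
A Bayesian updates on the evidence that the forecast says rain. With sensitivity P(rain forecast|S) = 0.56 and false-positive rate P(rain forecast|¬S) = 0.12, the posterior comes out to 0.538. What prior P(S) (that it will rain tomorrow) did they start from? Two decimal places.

In odds form, posterior odds = prior odds × likelihood ratio, so prior odds = posterior odds ÷ LR.
Posterior odds = 0.538/(1−0.538) = 1.1645. LR = 0.56/0.12 = 4.6667.
Prior odds = 1.1645/4.6667 = 0.2495, so P(S) = 0.2495/(1+0.2495) ≈ 0.20.

P(S) = 0.20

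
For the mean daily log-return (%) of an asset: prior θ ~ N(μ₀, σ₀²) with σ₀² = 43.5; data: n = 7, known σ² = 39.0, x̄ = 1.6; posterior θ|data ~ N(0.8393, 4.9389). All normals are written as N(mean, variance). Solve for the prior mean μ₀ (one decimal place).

The posterior mean is a precision-weighted average: μ_n = (τ₀μ₀ + τ_data·x̄)/(τ₀+τ_data), with τ₀=1/σ₀² and τ_data=n/σ².
Here τ₀ = 1/43.5 = 0.022989 and τ_data = 7/39.0 = 0.179487, so τ_n = 0.202476.
Rearranging for μ₀: μ₀ = (μ_n·τ_n − τ_data·x̄)/τ₀ = (0.8393·0.202476 − 0.179487·1.6) / 0.022989 = -0.117241/0.022989 ≈ -5.1.

μ₀ = -5.1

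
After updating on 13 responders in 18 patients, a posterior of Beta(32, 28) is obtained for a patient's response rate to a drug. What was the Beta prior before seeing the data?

Beta(19, 23)

Beta is conjugate to the binomial likelihood: posterior = Beta(α+s, β+f).
So α = 32 − 13 = 19 and β = 28 − 5 = 23.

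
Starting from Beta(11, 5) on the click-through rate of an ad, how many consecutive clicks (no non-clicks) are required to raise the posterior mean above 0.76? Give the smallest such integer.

k = 5

After k clicks and 0 non-clicks the posterior is Beta(11+k, 5), with mean (11+k)/(11+5+k).
Set (11+k)/(16+k) > 0.76 and solve: k > (0.76·16 − 11)/(1 − 0.76) = 4.833.
The smallest integer exceeding 4.833 is 5, and checking k=5: (16)/(21) = 0.7619 > 0.76.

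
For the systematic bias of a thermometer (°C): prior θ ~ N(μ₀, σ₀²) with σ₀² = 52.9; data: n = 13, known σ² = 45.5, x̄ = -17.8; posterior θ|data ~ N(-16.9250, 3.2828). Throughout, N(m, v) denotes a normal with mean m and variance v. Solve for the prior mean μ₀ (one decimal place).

The posterior mean is a precision-weighted average: μ_n = (τ₀μ₀ + τ_data·x̄)/(τ₀+τ_data), with τ₀=1/σ₀² and τ_data=n/σ².
Here τ₀ = 1/52.9 = 0.018904 and τ_data = 13/45.5 = 0.285714, so τ_n = 0.304618.
Rearranging for μ₀: μ₀ = (μ_n·τ_n − τ_data·x̄)/τ₀ = (-16.9250·0.304618 − 0.285714·-17.8) / 0.018904 = -0.069950/0.018904 ≈ -3.7.

μ₀ = -3.7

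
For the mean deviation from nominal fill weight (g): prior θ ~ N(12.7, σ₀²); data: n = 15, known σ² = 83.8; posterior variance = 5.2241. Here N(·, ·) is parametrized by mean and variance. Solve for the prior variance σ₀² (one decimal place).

Posterior precision equals prior precision plus data precision: 1/σ_n² = 1/σ₀² + n/σ².
So 1/σ₀² = 1/5.2241 − 15/83.8 = 0.191421 − 0.178998 = 0.012423.
Hence σ₀² = 1/0.012423 ≈ 80.5.

σ₀² = 80.5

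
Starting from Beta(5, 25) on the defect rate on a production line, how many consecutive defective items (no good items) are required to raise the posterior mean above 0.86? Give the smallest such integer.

k = 149

After k defective items and 0 good items the posterior is Beta(5+k, 25), with mean (5+k)/(5+25+k).
Set (5+k)/(30+k) > 0.86 and solve: k > (0.86·30 − 5)/(1 − 0.86) = 148.571.
The smallest integer exceeding 148.571 is 149, and checking k=149: (154)/(179) = 0.8603 > 0.86.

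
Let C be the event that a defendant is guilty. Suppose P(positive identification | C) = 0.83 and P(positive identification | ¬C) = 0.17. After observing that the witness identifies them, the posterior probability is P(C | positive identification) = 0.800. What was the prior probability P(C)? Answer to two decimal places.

In odds form, posterior odds = prior odds × likelihood ratio, so prior odds = posterior odds ÷ LR.
Posterior odds = 0.800/(1−0.800) = 4.0000. LR = 0.83/0.17 = 4.8824.
Prior odds = 4.0000/4.8824 = 0.8193, so P(C) = 0.8193/(1+0.8193) ≈ 0.45.

P(C) = 0.45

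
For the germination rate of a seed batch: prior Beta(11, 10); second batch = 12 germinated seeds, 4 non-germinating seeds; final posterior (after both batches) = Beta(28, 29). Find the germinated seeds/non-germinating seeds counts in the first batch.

5 germinated seeds and 15 non-germinating seeds

Sequential conjugate updates are equivalent to a single update on the pooled data, so total successes = posterior α − prior α and total failures = posterior β − prior β.
Total across both batches: 28−11=17 germinated seeds, 29−10=19 non-germinating seeds.
Subtract the second batch: 17−12=5 germinated seeds and 19−4=15 non-germinating seeds.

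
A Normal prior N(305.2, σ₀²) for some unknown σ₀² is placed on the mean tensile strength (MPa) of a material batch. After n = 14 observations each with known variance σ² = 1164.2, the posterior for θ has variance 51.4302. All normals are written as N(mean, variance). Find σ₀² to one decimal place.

σ₀² = 134.8

Posterior precision equals prior precision plus data precision: 1/σ_n² = 1/σ₀² + n/σ².
So 1/σ₀² = 1/51.4302 − 14/1164.2 = 0.019444 − 0.012025 = 0.007419.
Hence σ₀² = 1/0.007419 ≈ 134.8.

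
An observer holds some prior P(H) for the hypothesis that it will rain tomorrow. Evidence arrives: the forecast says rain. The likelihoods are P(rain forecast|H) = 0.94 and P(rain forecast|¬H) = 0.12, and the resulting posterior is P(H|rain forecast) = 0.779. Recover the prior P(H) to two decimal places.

Bayes' rule in odds form gives O(H|E) = O(H)·[P(E|H)/P(E|¬H)], hence O(H) = O(H|E)/LR.
Posterior odds = 0.779/(1−0.779) = 3.5249. LR = 0.94/0.12 = 7.8333.
Prior odds = 3.5249/7.8333 = 0.4500, so P(H) = 0.4500/(1+0.4500) ≈ 0.31.

P(H) = 0.31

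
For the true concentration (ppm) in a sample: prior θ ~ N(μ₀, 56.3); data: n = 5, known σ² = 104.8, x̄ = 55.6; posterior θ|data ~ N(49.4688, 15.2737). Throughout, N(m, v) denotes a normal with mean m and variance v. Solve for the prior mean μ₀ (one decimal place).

With known observation variance, the Normal–Normal posterior has precision τ_n = τ₀ + n/σ² and mean μ_n = (τ₀μ₀ + (n/σ²)x̄)/τ_n.
Here τ₀ = 1/56.3 = 0.017762 and τ_data = 5/104.8 = 0.047710, so τ_n = 0.065472.
Rearranging for μ₀: μ₀ = (μ_n·τ_n − τ_data·x̄)/τ₀ = (49.4688·0.065472 − 0.047710·55.6) / 0.017762 = 0.586145/0.017762 ≈ 33.0.

μ₀ = 33.0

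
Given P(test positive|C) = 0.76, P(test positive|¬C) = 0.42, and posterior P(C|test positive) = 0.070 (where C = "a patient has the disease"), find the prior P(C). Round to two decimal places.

In odds form, posterior odds = prior odds × likelihood ratio, so prior odds = posterior odds ÷ LR.
Posterior odds = 0.070/(1−0.070) = 0.0753. LR = 0.76/0.42 = 1.8095.
Prior odds = 0.0753/1.8095 = 0.0416, so P(C) = 0.0416/(1+0.0416) ≈ 0.04.

P(C) = 0.04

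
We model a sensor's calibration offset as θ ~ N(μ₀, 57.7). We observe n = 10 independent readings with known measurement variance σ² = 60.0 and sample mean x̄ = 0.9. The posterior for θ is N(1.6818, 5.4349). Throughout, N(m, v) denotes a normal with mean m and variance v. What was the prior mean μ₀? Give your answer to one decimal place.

With known observation variance, the Normal–Normal posterior has precision τ_n = τ₀ + n/σ² and mean μ_n = (τ₀μ₀ + (n/σ²)x̄)/τ_n.
Here τ₀ = 1/57.7 = 0.017331 and τ_data = 10/60.0 = 0.166667, so τ_n = 0.183998.
Rearranging for μ₀: μ₀ = (μ_n·τ_n − τ_data·x̄)/τ₀ = (1.6818·0.183998 − 0.166667·0.9) / 0.017331 = 0.159448/0.017331 ≈ 9.2.

μ₀ = 9.2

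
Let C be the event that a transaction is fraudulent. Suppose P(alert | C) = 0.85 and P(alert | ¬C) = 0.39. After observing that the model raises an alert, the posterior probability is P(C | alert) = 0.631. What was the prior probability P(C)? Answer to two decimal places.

Bayes' rule in odds form gives O(C|E) = O(C)·[P(E|C)/P(E|¬C)], hence O(C) = O(C|E)/LR.
Posterior odds = 0.631/(1−0.631) = 1.7100. LR = 0.85/0.39 = 2.1795.
Prior odds = 1.7100/2.1795 = 0.7846, so P(C) = 0.7846/(1+0.7846) ≈ 0.44.

P(C) = 0.44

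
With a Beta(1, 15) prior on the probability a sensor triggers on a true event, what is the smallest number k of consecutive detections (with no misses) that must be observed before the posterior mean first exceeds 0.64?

k = 26

After k detections and 0 misses the posterior is Beta(1+k, 15), with mean (1+k)/(1+15+k).
Set (1+k)/(16+k) > 0.64 and solve: k > (0.64·16 − 1)/(1 − 0.64) = 25.667.
The smallest integer exceeding 25.667 is 26.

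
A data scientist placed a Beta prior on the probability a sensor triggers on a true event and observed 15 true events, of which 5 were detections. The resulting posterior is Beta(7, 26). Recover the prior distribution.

Beta is conjugate to the binomial likelihood: posterior = Beta(α+s, β+f).
Subtract the data counts: 7−5=2, 26−10=16.

Beta(2, 16)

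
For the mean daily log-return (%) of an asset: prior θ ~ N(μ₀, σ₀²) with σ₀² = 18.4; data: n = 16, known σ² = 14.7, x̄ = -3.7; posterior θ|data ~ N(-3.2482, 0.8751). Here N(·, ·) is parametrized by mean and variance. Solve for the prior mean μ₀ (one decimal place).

μ₀ = 5.8

The posterior mean is a precision-weighted average: μ_n = (τ₀μ₀ + τ_data·x̄)/(τ₀+τ_data), with τ₀=1/σ₀² and τ_data=n/σ².
Here τ₀ = 1/18.4 = 0.054348 and τ_data = 16/14.7 = 1.088435, so τ_n = 1.142783.
Rearranging for μ₀: μ₀ = (μ_n·τ_n − τ_data·x̄)/τ₀ = (-3.2482·1.142783 − 1.088435·-3.7) / 0.054348 = 0.315222/0.054348 ≈ 5.8.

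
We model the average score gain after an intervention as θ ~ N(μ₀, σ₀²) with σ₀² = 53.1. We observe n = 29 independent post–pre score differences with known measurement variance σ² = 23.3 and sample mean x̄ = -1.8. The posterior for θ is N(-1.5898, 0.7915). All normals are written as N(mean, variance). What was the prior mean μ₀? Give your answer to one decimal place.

With known observation variance, the Normal–Normal posterior has precision τ_n = τ₀ + n/σ² and mean μ_n = (τ₀μ₀ + (n/σ²)x̄)/τ_n.
Here τ₀ = 1/53.1 = 0.018832 and τ_data = 29/23.3 = 1.244635, so τ_n = 1.263467.
Rearranging for μ₀: μ₀ = (μ_n·τ_n − τ_data·x̄)/τ₀ = (-1.5898·1.263467 − 1.244635·-1.8) / 0.018832 = 0.231683/0.018832 ≈ 12.3.

μ₀ = 12.3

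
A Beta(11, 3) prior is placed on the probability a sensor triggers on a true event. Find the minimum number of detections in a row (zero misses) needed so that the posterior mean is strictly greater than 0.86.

k = 8

After k detections and 0 misses the posterior is Beta(11+k, 3), with mean (11+k)/(11+3+k).
Set (11+k)/(14+k) > 0.86 and solve: k > (0.86·14 − 11)/(1 − 0.86) = 7.429.
The smallest integer exceeding 7.429 is 8, and checking k=8: (19)/(22) = 0.8636 > 0.86.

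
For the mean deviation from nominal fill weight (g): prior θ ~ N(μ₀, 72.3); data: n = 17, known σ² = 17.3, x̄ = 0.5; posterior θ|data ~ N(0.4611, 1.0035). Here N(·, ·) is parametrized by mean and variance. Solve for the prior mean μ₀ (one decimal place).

With known observation variance, the Normal–Normal posterior has precision τ_n = τ₀ + n/σ² and mean μ_n = (τ₀μ₀ + (n/σ²)x̄)/τ_n.
Here τ₀ = 1/72.3 = 0.013831 and τ_data = 17/17.3 = 0.982659, so τ_n = 0.996490.
Rearranging for μ₀: μ₀ = (μ_n·τ_n − τ_data·x̄)/τ₀ = (0.4611·0.996490 − 0.982659·0.5) / 0.013831 = -0.031848/0.013831 ≈ -2.3.

μ₀ = -2.3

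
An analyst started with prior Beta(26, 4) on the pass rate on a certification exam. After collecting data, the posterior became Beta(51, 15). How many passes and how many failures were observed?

Under Beta–binomial conjugacy the posterior parameters are (a+s, b+f).
Match parameters: s=51−26=25, f=15−4=11.

25 passes and 11 failures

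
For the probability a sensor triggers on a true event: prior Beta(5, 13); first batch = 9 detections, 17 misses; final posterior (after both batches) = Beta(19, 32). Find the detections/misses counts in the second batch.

5 detections and 2 misses

Because Beta–binomial updating is additive in the counts, the combined data contributed (α_post−α_prior, β_post−β_prior) successes and failures.
Total across both batches: 19−5=14 detections, 32−13=19 misses.
Subtract the first batch: 14−9=5 detections and 19−17=2 misses.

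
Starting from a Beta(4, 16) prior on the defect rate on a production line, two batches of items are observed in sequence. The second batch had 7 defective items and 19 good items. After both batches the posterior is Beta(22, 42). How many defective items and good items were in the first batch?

Sequential conjugate updates are equivalent to a single update on the pooled data, so total successes = posterior α − prior α and total failures = posterior β − prior β.
Total across both batches: 22−4=18 defective items, 42−16=26 good items.
Subtract the second batch: 18−7=11 defective items and 26−19=7 good items.

11 defective items and 7 good items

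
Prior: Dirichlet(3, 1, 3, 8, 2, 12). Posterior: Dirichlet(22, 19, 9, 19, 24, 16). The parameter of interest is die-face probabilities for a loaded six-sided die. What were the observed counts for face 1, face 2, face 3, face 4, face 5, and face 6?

For a Dirichlet(α) prior with multinomial counts c, the posterior is Dirichlet(α + c) componentwise.
Counts are posterior − prior componentwise: 22−3=19, 19−1=18, 9−3=6, 19−8=11, 24−2=22, 16−12=4.

counts (19, 18, 6, 11, 22, 4)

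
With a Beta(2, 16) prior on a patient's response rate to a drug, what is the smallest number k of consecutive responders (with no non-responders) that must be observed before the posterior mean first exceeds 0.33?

k = 6

After k responders and 0 non-responders the posterior is Beta(2+k, 16), with mean (2+k)/(2+16+k).
Set (2+k)/(18+k) > 0.33 and solve: k > (0.33·18 − 2)/(1 − 0.33) = 5.881.
The smallest integer exceeding 5.881 is 6, and checking k=6: (8)/(24) = 0.3333 > 0.33.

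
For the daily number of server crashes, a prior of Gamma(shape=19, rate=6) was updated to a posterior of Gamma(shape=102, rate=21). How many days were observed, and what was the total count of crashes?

n = 15 days with total 83 crashes

A Gamma(α, β) prior (rate parametrization) on a Poisson rate with n observations summing to S gives posterior Gamma(α+S, β+n).
Matching: Σxᵢ = 102 − 19 = 83 and n = 21 − 6 = 15.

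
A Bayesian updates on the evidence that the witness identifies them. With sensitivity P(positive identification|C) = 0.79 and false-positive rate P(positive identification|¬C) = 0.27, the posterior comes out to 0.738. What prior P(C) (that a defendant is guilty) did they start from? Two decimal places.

In odds form, posterior odds = prior odds × likelihood ratio, so prior odds = posterior odds ÷ LR.
Posterior odds = 0.738/(1−0.738) = 2.8168. LR = 0.79/0.27 = 2.9259.
Prior odds = 2.8168/2.9259 = 0.9627, so P(C) = 0.9627/(1+0.9627) ≈ 0.49.

P(C) = 0.49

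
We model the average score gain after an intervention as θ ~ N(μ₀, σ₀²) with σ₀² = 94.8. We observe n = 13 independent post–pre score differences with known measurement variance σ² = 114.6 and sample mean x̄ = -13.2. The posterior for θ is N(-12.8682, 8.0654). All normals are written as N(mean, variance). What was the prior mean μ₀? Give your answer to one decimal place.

μ₀ = -9.3

With known observation variance, the Normal–Normal posterior has precision τ_n = τ₀ + n/σ² and mean μ_n = (τ₀μ₀ + (n/σ²)x̄)/τ_n.
Here τ₀ = 1/94.8 = 0.010549 and τ_data = 13/114.6 = 0.113438, so τ_n = 0.123987.
Rearranging for μ₀: μ₀ = (μ_n·τ_n − τ_data·x̄)/τ₀ = (-12.8682·0.123987 − 0.113438·-13.2) / 0.010549 = -0.098108/0.010549 ≈ -9.3.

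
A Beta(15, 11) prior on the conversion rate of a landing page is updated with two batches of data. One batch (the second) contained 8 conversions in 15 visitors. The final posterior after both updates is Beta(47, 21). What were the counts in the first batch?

Because Beta–binomial updating is additive in the counts, the combined data contributed (α_post−α_prior, β_post−β_prior) successes and failures.
Total across both batches: 47−15=32 conversions, 21−11=10 bounces.
Subtract the second batch: 32−8=24 conversions and 10−7=3 bounces.

24 conversions and 3 bounces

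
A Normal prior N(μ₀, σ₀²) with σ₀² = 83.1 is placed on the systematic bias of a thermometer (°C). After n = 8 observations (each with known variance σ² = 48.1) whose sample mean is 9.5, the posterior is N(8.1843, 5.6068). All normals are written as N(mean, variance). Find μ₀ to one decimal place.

μ₀ = -10.0

With known observation variance, the Normal–Normal posterior has precision τ_n = τ₀ + n/σ² and mean μ_n = (τ₀μ₀ + (n/σ²)x̄)/τ_n.
Here τ₀ = 1/83.1 = 0.012034 and τ_data = 8/48.1 = 0.166320, so τ_n = 0.178354.
Rearranging for μ₀: μ₀ = (μ_n·τ_n − τ_data·x̄)/τ₀ = (8.1843·0.178354 − 0.166320·9.5) / 0.012034 = -0.120337/0.012034 ≈ -10.0.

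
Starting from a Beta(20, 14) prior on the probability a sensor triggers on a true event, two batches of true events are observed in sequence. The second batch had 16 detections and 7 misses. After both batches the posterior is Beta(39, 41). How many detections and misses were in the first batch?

Sequential conjugate updates are equivalent to a single update on the pooled data, so total successes = posterior α − prior α and total failures = posterior β − prior β.
Total across both batches: 39−20=19 detections, 41−14=27 misses.
Subtract the second batch: 19−16=3 detections and 27−7=20 misses.

3 detections and 20 misses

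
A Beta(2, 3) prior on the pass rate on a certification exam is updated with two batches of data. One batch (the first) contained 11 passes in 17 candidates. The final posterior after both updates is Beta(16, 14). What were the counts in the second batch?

Because Beta–binomial updating is additive in the counts, the combined data contributed (α_post−α_prior, β_post−β_prior) successes and failures.
Total across both batches: 16−2=14 passes, 14−3=11 failures.
Subtract the first batch: 14−11=3 passes and 11−6=5 failures.

3 passes and 5 failures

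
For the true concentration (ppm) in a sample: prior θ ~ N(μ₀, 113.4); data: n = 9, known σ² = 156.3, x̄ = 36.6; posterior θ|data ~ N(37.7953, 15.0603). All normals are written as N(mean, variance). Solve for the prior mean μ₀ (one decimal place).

μ₀ = 45.6

With known observation variance, the Normal–Normal posterior has precision τ_n = τ₀ + n/σ² and mean μ_n = (τ₀μ₀ + (n/σ²)x̄)/τ_n.
Here τ₀ = 1/113.4 = 0.008818 and τ_data = 9/156.3 = 0.057582, so τ_n = 0.066400.
Rearranging for μ₀: μ₀ = (μ_n·τ_n − τ_data·x̄)/τ₀ = (37.7953·0.066400 − 0.057582·36.6) / 0.008818 = 0.402107/0.008818 ≈ 45.6.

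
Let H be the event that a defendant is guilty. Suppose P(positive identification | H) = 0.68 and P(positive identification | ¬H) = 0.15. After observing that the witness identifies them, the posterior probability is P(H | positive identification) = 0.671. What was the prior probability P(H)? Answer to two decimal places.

Bayes' rule in odds form gives O(H|E) = O(H)·[P(E|H)/P(E|¬H)], hence O(H) = O(H|E)/LR.
Posterior odds = 0.671/(1−0.671) = 2.0395. LR = 0.68/0.15 = 4.5333.
Prior odds = 2.0395/4.5333 = 0.4499, so P(H) = 0.4499/(1+0.4499) ≈ 0.31.

P(H) = 0.31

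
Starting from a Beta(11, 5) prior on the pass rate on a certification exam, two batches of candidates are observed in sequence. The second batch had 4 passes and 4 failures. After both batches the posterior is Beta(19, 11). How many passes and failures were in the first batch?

Because Beta–binomial updating is additive in the counts, the combined data contributed (α_post−α_prior, β_post−β_prior) successes and failures.
Total across both batches: 19−11=8 passes, 11−5=6 failures.
Subtract the second batch: 8−4=4 passes and 6−4=2 failures.

4 passes and 2 failures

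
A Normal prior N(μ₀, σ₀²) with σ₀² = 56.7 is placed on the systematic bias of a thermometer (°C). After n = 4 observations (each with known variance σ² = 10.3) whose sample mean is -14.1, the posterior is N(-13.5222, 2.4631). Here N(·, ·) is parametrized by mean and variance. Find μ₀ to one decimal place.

μ₀ = -0.8

With known observation variance, the Normal–Normal posterior has precision τ_n = τ₀ + n/σ² and mean μ_n = (τ₀μ₀ + (n/σ²)x̄)/τ_n.
Here τ₀ = 1/56.7 = 0.017637 and τ_data = 4/10.3 = 0.388350, so τ_n = 0.405987.
Rearranging for μ₀: μ₀ = (μ_n·τ_n − τ_data·x̄)/τ₀ = (-13.5222·0.405987 − 0.388350·-14.1) / 0.017637 = -0.014102/0.017637 ≈ -0.8.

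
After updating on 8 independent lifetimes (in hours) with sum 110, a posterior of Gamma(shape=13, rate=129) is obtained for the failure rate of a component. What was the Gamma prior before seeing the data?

Gamma(shape=5, rate=19)

Gamma–exponential conjugacy: posterior shape = α + n, posterior rate = β + Σtᵢ.
So α = 13 − 8 = 5 and β = 129 − 110 = 19.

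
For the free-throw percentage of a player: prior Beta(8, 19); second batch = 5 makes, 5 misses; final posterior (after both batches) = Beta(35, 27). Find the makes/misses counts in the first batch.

Because Beta–binomial updating is additive in the counts, the combined data contributed (α_post−α_prior, β_post−β_prior) successes and failures.
Total across both batches: 35−8=27 makes, 27−19=8 misses.
Subtract the second batch: 27−5=22 makes and 8−5=3 misses.

22 makes and 3 misses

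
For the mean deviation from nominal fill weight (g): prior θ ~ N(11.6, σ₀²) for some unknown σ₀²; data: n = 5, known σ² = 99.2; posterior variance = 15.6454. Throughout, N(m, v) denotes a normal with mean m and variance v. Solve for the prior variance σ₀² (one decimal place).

σ₀² = 74.0

Posterior precision equals prior precision plus data precision: 1/σ_n² = 1/σ₀² + n/σ².
So 1/σ₀² = 1/15.6454 − 5/99.2 = 0.063917 − 0.050403 = 0.013514.
Hence σ₀² = 1/0.013514 ≈ 74.0.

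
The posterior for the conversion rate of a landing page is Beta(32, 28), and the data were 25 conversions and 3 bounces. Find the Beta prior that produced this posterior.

Under Beta–binomial conjugacy the posterior parameters are (α+s, β+f).
Subtract the data counts: 32−25=7, 28−3=25.

Beta(7, 25)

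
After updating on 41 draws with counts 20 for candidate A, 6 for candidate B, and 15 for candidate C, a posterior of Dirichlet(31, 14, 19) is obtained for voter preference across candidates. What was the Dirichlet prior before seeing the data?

For a Dirichlet(α) prior with multinomial counts c, the posterior is Dirichlet(α + c) componentwise.
Subtract each count from the matching posterior parameter: 31−20=11, 14−6=8, 19−15=4.

Dirichlet(11, 8, 4)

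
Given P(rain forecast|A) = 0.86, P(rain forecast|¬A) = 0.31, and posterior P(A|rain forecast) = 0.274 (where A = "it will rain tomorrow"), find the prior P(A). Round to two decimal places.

P(A) = 0.12

Bayes' rule in odds form gives O(A|E) = O(A)·[P(E|A)/P(E|¬A)], hence O(A) = O(A|E)/LR.
Posterior odds = 0.274/(1−0.274) = 0.3774. LR = 0.86/0.31 = 2.7742.
Prior odds = 0.3774/2.7742 = 0.1360, so P(A) = 0.1360/(1+0.1360) ≈ 0.12.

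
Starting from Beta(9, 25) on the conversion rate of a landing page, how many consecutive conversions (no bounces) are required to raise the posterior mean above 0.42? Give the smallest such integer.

k = 10

After k conversions and 0 bounces the posterior is Beta(9+k, 25), with mean (9+k)/(9+25+k).
Set (9+k)/(34+k) > 0.42 and solve: k > (0.42·34 − 9)/(1 − 0.42) = 9.103.
The smallest integer exceeding 9.103 is 10, and checking k=10: (19)/(44) = 0.4318 > 0.42.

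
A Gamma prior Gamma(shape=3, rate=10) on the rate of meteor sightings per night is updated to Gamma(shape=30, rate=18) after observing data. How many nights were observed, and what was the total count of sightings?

A Gamma(α, β) prior (rate parametrization) on a Poisson rate with n observations summing to S gives posterior Gamma(α+S, β+n).
Matching: Σxᵢ = 30 − 3 = 27 and n = 18 − 10 = 8.

n = 8 nights with total 27 sightings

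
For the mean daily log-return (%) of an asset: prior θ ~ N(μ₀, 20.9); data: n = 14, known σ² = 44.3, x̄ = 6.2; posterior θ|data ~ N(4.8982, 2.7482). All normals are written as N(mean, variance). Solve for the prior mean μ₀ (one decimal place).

μ₀ = -3.7

The posterior mean is a precision-weighted average: μ_n = (τ₀μ₀ + τ_data·x̄)/(τ₀+τ_data), with τ₀=1/σ₀² and τ_data=n/σ².
Here τ₀ = 1/20.9 = 0.047847 and τ_data = 14/44.3 = 0.316027, so τ_n = 0.363874.
Rearranging for μ₀: μ₀ = (μ_n·τ_n − τ_data·x̄)/τ₀ = (4.8982·0.363874 − 0.316027·6.2) / 0.047847 = -0.177040/0.047847 ≈ -3.7.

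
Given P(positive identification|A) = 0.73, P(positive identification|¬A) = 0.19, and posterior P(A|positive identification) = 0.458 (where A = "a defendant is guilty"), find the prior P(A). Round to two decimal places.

In odds form, posterior odds = prior odds × likelihood ratio, so prior odds = posterior odds ÷ LR.
Posterior odds = 0.458/(1−0.458) = 0.8450. LR = 0.73/0.19 = 3.8421.
Prior odds = 0.8450/3.8421 = 0.2199, so P(A) = 0.2199/(1+0.2199) ≈ 0.18.

P(A) = 0.18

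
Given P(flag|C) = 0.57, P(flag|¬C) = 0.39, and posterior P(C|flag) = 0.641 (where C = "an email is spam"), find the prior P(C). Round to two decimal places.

In odds form, posterior odds = prior odds × likelihood ratio, so prior odds = posterior odds ÷ LR.
Posterior odds = 0.641/(1−0.641) = 1.7855. LR = 0.57/0.39 = 1.4615.
Prior odds = 1.7855/1.4615 = 1.2217, so P(C) = 1.2217/(1+1.2217) ≈ 0.55.

P(C) = 0.55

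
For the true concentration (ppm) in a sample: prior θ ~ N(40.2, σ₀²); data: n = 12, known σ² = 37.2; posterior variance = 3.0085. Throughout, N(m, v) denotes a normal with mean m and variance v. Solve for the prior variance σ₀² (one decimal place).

Posterior precision equals prior precision plus data precision: 1/σ_n² = 1/σ₀² + n/σ².
So 1/σ₀² = 1/3.0085 − 12/37.2 = 0.332392 − 0.322581 = 0.009811.
Hence σ₀² = 1/0.009811 ≈ 101.9.

σ₀² = 101.9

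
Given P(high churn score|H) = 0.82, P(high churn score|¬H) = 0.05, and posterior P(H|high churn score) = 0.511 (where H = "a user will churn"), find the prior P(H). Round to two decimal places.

In odds form, posterior odds = prior odds × likelihood ratio, so prior odds = posterior odds ÷ LR.
Posterior odds = 0.511/(1−0.511) = 1.0450. LR = 0.82/0.05 = 16.4000.
Prior odds = 1.0450/16.4000 = 0.0637, so P(H) = 0.0637/(1+0.0637) ≈ 0.06.

P(H) = 0.06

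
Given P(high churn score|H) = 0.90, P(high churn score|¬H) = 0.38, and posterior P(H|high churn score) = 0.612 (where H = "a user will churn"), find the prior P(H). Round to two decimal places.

P(H) = 0.40

Bayes' rule in odds form gives O(H|E) = O(H)·[P(E|H)/P(E|¬H)], hence O(H) = O(H|E)/LR.
Posterior odds = 0.612/(1−0.612) = 1.5773. LR = 0.90/0.38 = 2.3684.
Prior odds = 1.5773/2.3684 = 0.6660, so P(H) = 0.6660/(1+0.6660) ≈ 0.40.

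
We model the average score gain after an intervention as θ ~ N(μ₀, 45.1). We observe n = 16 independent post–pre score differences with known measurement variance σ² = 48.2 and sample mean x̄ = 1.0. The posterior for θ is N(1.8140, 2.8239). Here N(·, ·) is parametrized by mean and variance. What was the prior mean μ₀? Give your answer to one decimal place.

μ₀ = 14.0

The posterior mean is a precision-weighted average: μ_n = (τ₀μ₀ + τ_data·x̄)/(τ₀+τ_data), with τ₀=1/σ₀² and τ_data=n/σ².
Here τ₀ = 1/45.1 = 0.022173 and τ_data = 16/48.2 = 0.331950, so τ_n = 0.354123.
Rearranging for μ₀: μ₀ = (μ_n·τ_n − τ_data·x̄)/τ₀ = (1.8140·0.354123 − 0.331950·1.0) / 0.022173 = 0.310429/0.022173 ≈ 14.0.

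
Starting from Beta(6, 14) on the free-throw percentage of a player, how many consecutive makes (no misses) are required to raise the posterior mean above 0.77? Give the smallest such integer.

After k makes and 0 misses the posterior is Beta(6+k, 14), with mean (6+k)/(6+14+k).
Set (6+k)/(20+k) > 0.77 and solve: k > (0.77·20 − 6)/(1 − 0.77) = 40.870.
The smallest integer exceeding 40.870 is 41, and checking k=41: (47)/(61) = 0.7705 > 0.77.

k = 41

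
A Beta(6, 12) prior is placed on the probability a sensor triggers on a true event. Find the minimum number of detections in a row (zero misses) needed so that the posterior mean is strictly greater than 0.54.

After k detections and 0 misses the posterior is Beta(6+k, 12), with mean (6+k)/(6+12+k).
Set (6+k)/(18+k) > 0.54 and solve: k > (0.54·18 − 6)/(1 − 0.54) = 8.087.
The smallest integer exceeding 8.087 is 9, and checking k=9: (15)/(27) = 0.5556 > 0.54.

k = 9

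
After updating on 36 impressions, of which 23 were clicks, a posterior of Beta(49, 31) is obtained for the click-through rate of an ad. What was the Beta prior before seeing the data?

Beta(26, 18)

A Beta(a, b) prior with s successes and f failures in binomial data gives a Beta(a+s, b+f) posterior.
So a = 49 − 23 = 26 and b = 31 − 13 = 18.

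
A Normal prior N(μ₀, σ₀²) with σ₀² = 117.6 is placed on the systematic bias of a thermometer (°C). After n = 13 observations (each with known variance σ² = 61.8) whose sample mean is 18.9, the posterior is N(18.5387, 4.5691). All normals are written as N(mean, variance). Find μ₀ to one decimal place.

With known observation variance, the Normal–Normal posterior has precision τ_n = τ₀ + n/σ² and mean μ_n = (τ₀μ₀ + (n/σ²)x̄)/τ_n.
Here τ₀ = 1/117.6 = 0.008503 and τ_data = 13/61.8 = 0.210356, so τ_n = 0.218859.
Rearranging for μ₀: μ₀ = (μ_n·τ_n − τ_data·x̄)/τ₀ = (18.5387·0.218859 − 0.210356·18.9) / 0.008503 = 0.081633/0.008503 ≈ 9.6.

μ₀ = 9.6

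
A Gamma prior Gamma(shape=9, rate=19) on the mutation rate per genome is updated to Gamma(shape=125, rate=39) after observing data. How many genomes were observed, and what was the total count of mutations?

Gamma–Poisson conjugacy: posterior shape = α + Σxᵢ, posterior rate = β + n.
Matching: Σxᵢ = 125 − 9 = 116 and n = 39 − 19 = 20.

n = 20 genomes with total 116 mutations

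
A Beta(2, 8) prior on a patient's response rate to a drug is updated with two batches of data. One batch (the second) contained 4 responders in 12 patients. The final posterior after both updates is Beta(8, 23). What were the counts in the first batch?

Because Beta–binomial updating is additive in the counts, the combined data contributed (α_post−α_prior, β_post−β_prior) successes and failures.
Total across both batches: 8−2=6 responders, 23−8=15 non-responders.
Subtract the second batch: 6−4=2 responders and 15−8=7 non-responders.

2 responders and 7 non-responders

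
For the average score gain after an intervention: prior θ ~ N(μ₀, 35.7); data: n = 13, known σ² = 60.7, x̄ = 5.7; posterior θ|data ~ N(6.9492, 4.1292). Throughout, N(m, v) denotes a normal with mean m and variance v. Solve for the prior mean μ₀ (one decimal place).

The posterior mean is a precision-weighted average: μ_n = (τ₀μ₀ + τ_data·x̄)/(τ₀+τ_data), with τ₀=1/σ₀² and τ_data=n/σ².
Here τ₀ = 1/35.7 = 0.028011 and τ_data = 13/60.7 = 0.214168, so τ_n = 0.242179.
Rearranging for μ₀: μ₀ = (μ_n·τ_n − τ_data·x̄)/τ₀ = (6.9492·0.242179 − 0.214168·5.7) / 0.028011 = 0.462193/0.028011 ≈ 16.5.

μ₀ = 16.5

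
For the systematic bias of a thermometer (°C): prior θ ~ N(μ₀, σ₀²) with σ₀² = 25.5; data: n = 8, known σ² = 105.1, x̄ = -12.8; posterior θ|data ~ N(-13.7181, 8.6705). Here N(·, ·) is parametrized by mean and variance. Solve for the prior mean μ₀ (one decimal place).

μ₀ = -15.5

The posterior mean is a precision-weighted average: μ_n = (τ₀μ₀ + τ_data·x̄)/(τ₀+τ_data), with τ₀=1/σ₀² and τ_data=n/σ².
Here τ₀ = 1/25.5 = 0.039216 and τ_data = 8/105.1 = 0.076118, so τ_n = 0.115334.
Rearranging for μ₀: μ₀ = (μ_n·τ_n − τ_data·x̄)/τ₀ = (-13.7181·0.115334 − 0.076118·-12.8) / 0.039216 = -0.607853/0.039216 ≈ -15.5.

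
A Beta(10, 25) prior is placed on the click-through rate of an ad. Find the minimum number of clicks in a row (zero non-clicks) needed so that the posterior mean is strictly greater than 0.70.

k = 49

After k clicks and 0 non-clicks the posterior is Beta(10+k, 25), with mean (10+k)/(10+25+k).
Set (10+k)/(35+k) > 0.70 and solve: k > (0.70·35 − 10)/(1 − 0.70) = 48.333.
The smallest integer exceeding 48.333 is 49.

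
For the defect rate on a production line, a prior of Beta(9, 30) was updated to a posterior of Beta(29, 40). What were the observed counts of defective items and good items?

20 defective items and 10 good items

Beta is conjugate to the binomial likelihood: posterior = Beta(a+s, b+f).
So s = 29 − 9 = 20 and f = 40 − 30 = 10.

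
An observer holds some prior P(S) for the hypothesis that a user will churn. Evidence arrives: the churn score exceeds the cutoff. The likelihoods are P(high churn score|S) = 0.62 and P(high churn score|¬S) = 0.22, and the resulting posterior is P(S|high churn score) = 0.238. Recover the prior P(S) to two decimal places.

In odds form, posterior odds = prior odds × likelihood ratio, so prior odds = posterior odds ÷ LR.
Posterior odds = 0.238/(1−0.238) = 0.3123. LR = 0.62/0.22 = 2.8182.
Prior odds = 0.3123/2.8182 = 0.1108, so P(S) = 0.1108/(1+0.1108) ≈ 0.10.

P(S) = 0.10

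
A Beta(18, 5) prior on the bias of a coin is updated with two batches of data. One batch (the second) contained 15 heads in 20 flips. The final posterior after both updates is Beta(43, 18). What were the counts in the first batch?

Sequential conjugate updates are equivalent to a single update on the pooled data, so total successes = posterior α − prior α and total failures = posterior β − prior β.
Total across both batches: 43−18=25 heads, 18−5=13 tails.
Subtract the second batch: 25−15=10 heads and 13−5=8 tails.

10 heads and 8 tails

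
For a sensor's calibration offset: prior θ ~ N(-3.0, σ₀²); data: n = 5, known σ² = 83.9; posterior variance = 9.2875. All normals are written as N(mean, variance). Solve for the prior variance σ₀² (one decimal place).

σ₀² = 20.8

Posterior precision equals prior precision plus data precision: 1/σ_n² = 1/σ₀² + n/σ².
So 1/σ₀² = 1/9.2875 − 5/83.9 = 0.107672 − 0.059595 = 0.048077.
Hence σ₀² = 1/0.048077 ≈ 20.8.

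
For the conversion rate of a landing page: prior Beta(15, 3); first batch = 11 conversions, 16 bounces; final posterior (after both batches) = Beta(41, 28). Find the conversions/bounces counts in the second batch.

Because Beta–binomial updating is additive in the counts, the combined data contributed (α_post−α_prior, β_post−β_prior) successes and failures.
Total across both batches: 41−15=26 conversions, 28−3=25 bounces.
Subtract the first batch: 26−11=15 conversions and 25−16=9 bounces.

15 conversions and 9 bounces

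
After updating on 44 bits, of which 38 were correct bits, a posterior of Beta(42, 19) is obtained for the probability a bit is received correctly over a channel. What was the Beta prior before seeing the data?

A Beta(a, b) prior with s successes and f failures in binomial data gives a Beta(a+s, b+f) posterior.
Subtract the data counts: 42−38=4, 19−6=13.

Beta(4, 13)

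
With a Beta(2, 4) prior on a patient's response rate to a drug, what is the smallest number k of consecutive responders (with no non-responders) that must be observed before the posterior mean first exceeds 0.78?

After k responders and 0 non-responders the posterior is Beta(2+k, 4), with mean (2+k)/(2+4+k).
Set (2+k)/(6+k) > 0.78 and solve: k > (0.78·6 − 2)/(1 − 0.78) = 12.182.
The smallest integer exceeding 12.182 is 13.

k = 13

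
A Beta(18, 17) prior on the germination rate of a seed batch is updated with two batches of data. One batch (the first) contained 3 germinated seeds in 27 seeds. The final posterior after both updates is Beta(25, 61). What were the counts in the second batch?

4 germinated seeds and 20 non-germinating seeds

Sequential conjugate updates are equivalent to a single update on the pooled data, so total successes = posterior α − prior α and total failures = posterior β − prior β.
Total across both batches: 25−18=7 germinated seeds, 61−17=44 non-germinating seeds.
Subtract the first batch: 7−3=4 germinated seeds and 44−24=20 non-germinating seeds.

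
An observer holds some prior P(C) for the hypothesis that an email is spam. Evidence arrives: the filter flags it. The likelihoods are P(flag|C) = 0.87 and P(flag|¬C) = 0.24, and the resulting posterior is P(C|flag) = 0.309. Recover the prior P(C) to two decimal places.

P(C) = 0.11

Bayes' rule in odds form gives O(C|E) = O(C)·[P(E|C)/P(E|¬C)], hence O(C) = O(C|E)/LR.
Posterior odds = 0.309/(1−0.309) = 0.4472. LR = 0.87/0.24 = 3.6250.
Prior odds = 0.4472/3.6250 = 0.1234, so P(C) = 0.1234/(1+0.1234) ≈ 0.11.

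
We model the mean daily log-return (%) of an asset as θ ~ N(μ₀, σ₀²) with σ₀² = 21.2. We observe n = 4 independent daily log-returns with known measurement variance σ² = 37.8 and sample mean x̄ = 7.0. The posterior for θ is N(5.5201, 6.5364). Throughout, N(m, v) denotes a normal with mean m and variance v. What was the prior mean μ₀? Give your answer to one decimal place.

The posterior mean is a precision-weighted average: μ_n = (τ₀μ₀ + τ_data·x̄)/(τ₀+τ_data), with τ₀=1/σ₀² and τ_data=n/σ².
Here τ₀ = 1/21.2 = 0.047170 and τ_data = 4/37.8 = 0.105820, so τ_n = 0.152990.
Rearranging for μ₀: μ₀ = (μ_n·τ_n − τ_data·x̄)/τ₀ = (5.5201·0.152990 − 0.105820·7.0) / 0.047170 = 0.103780/0.047170 ≈ 2.2.

μ₀ = 2.2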